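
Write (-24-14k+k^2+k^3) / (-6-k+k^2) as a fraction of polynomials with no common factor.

(-12-k+k^2)/(-3+k)

Repeated division with remainder:
  k^3+k^2-14k-24 = (k+2)(k^2-k-6) + (-6k-12)
  k^2-k-6 = (-(1/6)k+1/2)(-6k-12) + (0)
Last nonzero remainder: -6k-12. Dividing through by -6 gives the monic gcd k+2.
Cancel k+2 from numerator and denominator to get the reduced form.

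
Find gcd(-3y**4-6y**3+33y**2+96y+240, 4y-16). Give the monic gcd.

Euclidean algorithm in ℚ[y]:
  -3y**4-6y**3+33y**2+96y+240 = (-(3/4)y**3-(9/2)y**2-(39/4)y-15)(4y-16) + (0)
Last nonzero remainder: 4y-16. Dividing through by 4 gives the monic gcd y-4.

y-4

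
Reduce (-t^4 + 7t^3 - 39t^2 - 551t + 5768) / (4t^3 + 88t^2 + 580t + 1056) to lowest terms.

(-t^3 + 15t^2 - 159t + 721)/(4t^2 + 56t + 132)

Repeated division with remainder:
  -t^4 + 7t^3 - 39t^2 - 551t + 5768 = (-(1/4)t + 29/4)(4t^3 + 88t^2 + 580t + 1056) + (-532t^2 - 4492t - 1888)
  4t^3 + 88t^2 + 580t + 1056 = (-(1/133)t - 1803/17689)(-532t^2 - 4492t - 1888) + ((1909440/17689)t + 15275520/17689)
  -532t^2 - 4492t - 1888 = (-(2352637/477360)t - 1043651/477360)((1909440/17689)t + 15275520/17689) + (0)
Last nonzero remainder: (1909440/17689)t + 15275520/17689. Dividing through by 1909440/17689 gives the monic gcd t + 8.
Cancel t + 8 from numerator and denominator to get the reduced form.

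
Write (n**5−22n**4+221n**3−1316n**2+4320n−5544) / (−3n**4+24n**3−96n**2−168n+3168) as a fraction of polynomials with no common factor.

(−n**2+10n−21)/(3n+12)

Euclidean algorithm in ℚ[n]:
  n**5−22n**4+221n**3−1316n**2+4320n−5544 = (−(1/3)n+14/3)(−3n**4+24n**3−96n**2−168n+3168) + (77n**3−924n**2+6160n−20328)
  −3n**4+24n**3−96n**2−168n+3168 = (−(3/77)n−12/77)(77n**3−924n**2+6160n−20328) + (0)
Last nonzero remainder: 77n**3−924n**2+6160n−20328. Dividing through by 77 gives the monic gcd n**3−12n**2+80n−264.
Cancel n**3−12n**2+80n−264 from numerator and denominator to get the reduced form.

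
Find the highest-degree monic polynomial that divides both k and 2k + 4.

1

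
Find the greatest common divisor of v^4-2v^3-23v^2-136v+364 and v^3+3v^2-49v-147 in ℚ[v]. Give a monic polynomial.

v-7

Euclidean algorithm in ℚ[v]:
  v^4-2v^3-23v^2-136v+364 = (v-5)(v^3+3v^2-49v-147) + (41v^2-234v-371)
  v^3+3v^2-49v-147 = ((1/41)v+357/1681)(41v^2-234v-371) + ((16380/1681)v-114660/1681)
  41v^2-234v-371 = ((68921/16380)v+89093/16380)((16380/1681)v-114660/1681) + (0)
Last nonzero remainder: (16380/1681)v-114660/1681. Dividing through by 16380/1681 gives the monic gcd v-7.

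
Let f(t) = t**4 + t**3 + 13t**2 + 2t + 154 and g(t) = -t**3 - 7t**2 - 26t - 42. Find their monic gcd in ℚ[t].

t**2 + 4t + 14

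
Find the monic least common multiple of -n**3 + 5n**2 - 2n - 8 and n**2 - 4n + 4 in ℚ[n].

n**4 - 7n**3 + 12n**2 + 4n - 16

Apply the Euclidean algorithm:
  -n**3 + 5n**2 - 2n - 8 = (-n + 1)(n**2 - 4n + 4) + (6n - 12)
  n**2 - 4n + 4 = ((1/6)n - 1/3)(6n - 12) + (0)
Last nonzero remainder: 6n - 12. Dividing through by 6 gives the monic gcd n - 2.
Then lcm(f, g) = f·g / gcd(f, g); expanding and making the result monic gives the answer.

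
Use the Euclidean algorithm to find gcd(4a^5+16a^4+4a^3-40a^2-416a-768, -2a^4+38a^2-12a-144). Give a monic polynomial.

a^3+3a^2-10a-24

By polynomial division,
  4a^5+16a^4+4a^3-40a^2-416a-768 = (-2a-8)(-2a^4+38a^2-12a-144) + (80a^3+240a^2-800a-1920)
  -2a^4+38a^2-12a-144 = (-(1/40)a+3/40)(80a^3+240a^2-800a-1920) + (0)
Last nonzero remainder: 80a^3+240a^2-800a-1920. Dividing through by 80 gives the monic gcd a^3+3a^2-10a-24.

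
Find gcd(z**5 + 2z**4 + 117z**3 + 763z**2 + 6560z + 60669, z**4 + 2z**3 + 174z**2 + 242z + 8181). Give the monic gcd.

z**2 + 4z + 81

By polynomial division,
  z**5 + 2z**4 + 117z**3 + 763z**2 + 6560z + 60669 = (z)(z**4 + 2z**3 + 174z**2 + 242z + 8181) + (−57z**3 + 521z**2 − 1621z + 60669)
  z**4 + 2z**3 + 174z**2 + 242z + 8181 = (−(1/57)z − 635/3249)(−57z**3 + 521z**2 − 1621z + 60669) + ((803764/3249)z**2 + (3215056/3249)z + 7233876/361)
  −57z**3 + 521z**2 − 1621z + 60669 = (−(185193/803764)z + 2433501/803764)((803764/3249)z**2 + (3215056/3249)z + 7233876/361) + (0)
Last nonzero remainder: (803764/3249)z**2 + (3215056/3249)z + 7233876/361. Dividing through by 803764/3249 gives the monic gcd z**2 + 4z + 81.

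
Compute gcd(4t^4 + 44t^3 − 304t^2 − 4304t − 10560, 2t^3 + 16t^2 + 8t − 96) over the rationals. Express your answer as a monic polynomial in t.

Repeated division with remainder:
  4t^4 + 44t^3 − 304t^2 − 4304t − 10560 = (2t + 6)(2t^3 + 16t^2 + 8t − 96) + (−416t^2 − 4160t − 9984)
  2t^3 + 16t^2 + 8t − 96 = (−(1/208)t + 1/104)(−416t^2 − 4160t − 9984) + (0)
Last nonzero remainder: −416t^2 − 4160t − 9984. Dividing through by −416 gives the monic gcd t^2 + 10t + 24.

t^2 + 10t + 24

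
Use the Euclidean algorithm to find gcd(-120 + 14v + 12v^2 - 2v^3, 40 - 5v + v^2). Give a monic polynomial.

1

Apply the Euclidean algorithm:
  -2v^3 + 12v^2 + 14v - 120 = (-2v + 2)(v^2 - 5v + 40) + (104v - 200)
  v^2 - 5v + 40 = ((1/104)v - 5/169)(104v - 200) + (5760/169)
  104v - 200 = ((2197/720)v - 845/144)(5760/169) + (0)
The last nonzero remainder is the constant 5760/169, so the polynomials are coprime and gcd = 1.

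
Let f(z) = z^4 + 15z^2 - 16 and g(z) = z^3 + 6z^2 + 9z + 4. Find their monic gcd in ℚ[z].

z + 1

Repeated division with remainder:
  z^4 + 15z^2 - 16 = (z - 6)(z^3 + 6z^2 + 9z + 4) + (42z^2 + 50z + 8)
  z^3 + 6z^2 + 9z + 4 = ((1/42)z + 101/882)(42z^2 + 50z + 8) + ((1360/441)z + 1360/441)
  42z^2 + 50z + 8 = ((9261/680)z + 441/170)((1360/441)z + 1360/441) + (0)
Last nonzero remainder: (1360/441)z + 1360/441. Dividing through by 1360/441 gives the monic gcd z + 1.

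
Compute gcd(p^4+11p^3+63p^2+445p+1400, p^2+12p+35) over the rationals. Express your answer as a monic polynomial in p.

By polynomial division,
  p^4+11p^3+63p^2+445p+1400 = (p^2-p+40)(p^2+12p+35) + (0)
The last nonzero remainder p^2+12p+35 is already monic.

p^2+12p+35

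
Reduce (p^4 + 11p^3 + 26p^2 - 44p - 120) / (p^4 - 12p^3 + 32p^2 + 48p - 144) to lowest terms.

(p^2 + 11p + 30)/(p^2 - 12p + 36)

Repeated division with remainder:
  p^4 + 11p^3 + 26p^2 - 44p - 120 = (p^4 - 12p^3 + 32p^2 + 48p - 144) + (23p^3 - 6p^2 - 92p + 24)
  p^4 - 12p^3 + 32p^2 + 48p - 144 = ((1/23)p - 270/529)(23p^3 - 6p^2 - 92p + 24) + ((17424/529)p^2 - 69696/529)
  23p^3 - 6p^2 - 92p + 24 = ((12167/17424)p - 529/2904)((17424/529)p^2 - 69696/529) + (0)
Last nonzero remainder: (17424/529)p^2 - 69696/529. Dividing through by 17424/529 gives the monic gcd p^2 - 4.
Cancel p^2 - 4 from numerator and denominator to get the reduced form.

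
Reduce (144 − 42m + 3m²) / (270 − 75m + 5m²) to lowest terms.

Euclidean algorithm in ℚ[m]:
  3m² − 42m + 144 = (3/5)(5m² − 75m + 270) + (3m − 18)
  5m² − 75m + 270 = ((5/3)m − 15)(3m − 18) + (0)
Last nonzero remainder: 3m − 18. Dividing through by 3 gives the monic gcd m − 6.
Cancel m − 6 from numerator and denominator to get the reduced form.

(−24 + 3m)/(−45 + 5m)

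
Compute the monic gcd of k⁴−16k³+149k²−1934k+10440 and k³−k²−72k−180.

Euclidean algorithm in ℚ[k]:
  k⁴−16k³+149k²−1934k+10440 = (k−15)(k³−k²−72k−180) + (206k²−2834k+7740)
  k³−k²−72k−180 = ((1/206)k+657/10609)(206k²−2834k+7740) + ((699480/10609)k−6994800/10609)
  206k²−2834k+7740 = ((1092727/349740)k−456187/38860)((699480/10609)k−6994800/10609) + (0)
Last nonzero remainder: (699480/10609)k−6994800/10609. Dividing through by 699480/10609 gives the monic gcd k−10.

k−10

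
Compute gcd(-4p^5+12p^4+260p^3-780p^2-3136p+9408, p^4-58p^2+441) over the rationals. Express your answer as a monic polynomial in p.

p^3-3p^2-49p+147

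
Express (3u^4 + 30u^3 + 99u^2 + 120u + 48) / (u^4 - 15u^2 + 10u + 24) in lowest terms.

(3u^2 + 15u + 12)/(u^2 - 5u + 6)

Repeated division with remainder:
  3u^4 + 30u^3 + 99u^2 + 120u + 48 = (3)(u^4 - 15u^2 + 10u + 24) + (30u^3 + 144u^2 + 90u - 24)
  u^4 - 15u^2 + 10u + 24 = ((1/30)u - 4/25)(30u^3 + 144u^2 + 90u - 24) + ((126/25)u^2 + (126/5)u + 504/25)
  30u^3 + 144u^2 + 90u - 24 = ((125/21)u - 25/21)((126/25)u^2 + (126/5)u + 504/25) + (0)
Last nonzero remainder: (126/25)u^2 + (126/5)u + 504/25. Dividing through by 126/25 gives the monic gcd u^2 + 5u + 4.
Cancel u^2 + 5u + 4 from numerator and denominator to get the reduced form.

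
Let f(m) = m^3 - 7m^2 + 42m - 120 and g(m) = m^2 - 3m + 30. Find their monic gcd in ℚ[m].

Euclidean algorithm in ℚ[m]:
  m^3 - 7m^2 + 42m - 120 = (m - 4)(m^2 - 3m + 30) + (0)
The last nonzero remainder m^2 - 3m + 30 is already monic.

m^2 - 3m + 30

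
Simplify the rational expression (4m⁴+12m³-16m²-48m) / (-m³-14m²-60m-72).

By polynomial division,
  4m⁴+12m³-16m²-48m = (-4m+44)(-m³-14m²-60m-72) + (360m²+2304m+3168)
  -m³-14m²-60m-72 = (-(1/360)m-19/900)(360m²+2304m+3168) + (-(64/25)m-128/25)
  360m²+2304m+3168 = (-(1125/8)m-2475/4)(-(64/25)m-128/25) + (0)
Last nonzero remainder: -(64/25)m-128/25. Dividing through by -64/25 gives the monic gcd m+2.
Cancel m+2 from numerator and denominator to get the reduced form.

(-4m³-4m²+24m)/(m²+12m+36)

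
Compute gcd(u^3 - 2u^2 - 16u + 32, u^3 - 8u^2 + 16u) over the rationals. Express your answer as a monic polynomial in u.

By polynomial division,
  u^3 - 2u^2 - 16u + 32 = (u^3 - 8u^2 + 16u) + (6u^2 - 32u + 32)
  u^3 - 8u^2 + 16u = ((1/6)u - 4/9)(6u^2 - 32u + 32) + (-(32/9)u + 128/9)
  6u^2 - 32u + 32 = (-(27/16)u + 9/4)(-(32/9)u + 128/9) + (0)
Last nonzero remainder: -(32/9)u + 128/9. Dividing through by -32/9 gives the monic gcd u - 4.

u - 4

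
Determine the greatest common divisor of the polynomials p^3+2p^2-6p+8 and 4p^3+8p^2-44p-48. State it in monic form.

Repeated division with remainder:
  p^3+2p^2-6p+8 = (1/4)(4p^3+8p^2-44p-48) + (5p+20)
  4p^3+8p^2-44p-48 = ((4/5)p^2-(8/5)p-12/5)(5p+20) + (0)
Last nonzero remainder: 5p+20. Dividing through by 5 gives the monic gcd p+4.

p+4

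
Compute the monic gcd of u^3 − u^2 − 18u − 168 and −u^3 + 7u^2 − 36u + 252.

u − 7

Euclidean algorithm in ℚ[u]:
  u^3 − u^2 − 18u − 168 = (−1)(−u^3 + 7u^2 − 36u + 252) + (6u^2 − 54u + 84)
  −u^3 + 7u^2 − 36u + 252 = (−(1/6)u − 1/3)(6u^2 − 54u + 84) + (−40u + 280)
  6u^2 − 54u + 84 = (−(3/20)u + 3/10)(−40u + 280) + (0)
Last nonzero remainder: −40u + 280. Dividing through by −40 gives the monic gcd u − 7.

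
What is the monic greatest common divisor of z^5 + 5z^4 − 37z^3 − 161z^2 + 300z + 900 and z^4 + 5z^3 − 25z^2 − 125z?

z^2 − 25

By polynomial division,
  z^5 + 5z^4 − 37z^3 − 161z^2 + 300z + 900 = (z)(z^4 + 5z^3 − 25z^2 − 125z) + (−12z^3 − 36z^2 + 300z + 900)
  z^4 + 5z^3 − 25z^2 − 125z = (−(1/12)z − 1/6)(−12z^3 − 36z^2 + 300z + 900) + (−6z^2 + 150)
  −12z^3 − 36z^2 + 300z + 900 = (2z + 6)(−6z^2 + 150) + (0)
Last nonzero remainder: −6z^2 + 150. Dividing through by −6 gives the monic gcd z^2 − 25.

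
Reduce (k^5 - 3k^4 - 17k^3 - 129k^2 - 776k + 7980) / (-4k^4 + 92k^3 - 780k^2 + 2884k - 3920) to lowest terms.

(-k^3 - 9k^2 - 56k - 228)/(4k^2 - 44k + 112)

Repeated division with remainder:
  k^5 - 3k^4 - 17k^3 - 129k^2 - 776k + 7980 = (-(1/4)k - 5)(-4k^4 + 92k^3 - 780k^2 + 2884k - 3920) + (248k^3 - 3308k^2 + 12664k - 11620)
  -4k^4 + 92k^3 - 780k^2 + 2884k - 3920 = (-(1/62)k + 599/3844)(248k^3 - 3308k^2 + 12664k - 11620) + (-(57915/961)k^2 + (694980/961)k - 2027025/961)
  248k^3 - 3308k^2 + 12664k - 11620 = (-(238328/57915)k + 319052/57915)(-(57915/961)k^2 + (694980/961)k - 2027025/961) + (0)
Last nonzero remainder: -(57915/961)k^2 + (694980/961)k - 2027025/961. Dividing through by -57915/961 gives the monic gcd k^2 - 12k + 35.
Cancel k^2 - 12k + 35 from numerator and denominator to get the reduced form.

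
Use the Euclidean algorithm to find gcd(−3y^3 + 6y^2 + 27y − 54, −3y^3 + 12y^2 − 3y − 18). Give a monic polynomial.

y^2 − 5y + 6

By polynomial division,
  −3y^3 + 6y^2 + 27y − 54 = (−3y^3 + 12y^2 − 3y − 18) + (−6y^2 + 30y − 36)
  −3y^3 + 12y^2 − 3y − 18 = ((1/2)y + 1/2)(−6y^2 + 30y − 36) + (0)
Last nonzero remainder: −6y^2 + 30y − 36. Dividing through by −6 gives the monic gcd y^2 − 5y + 6.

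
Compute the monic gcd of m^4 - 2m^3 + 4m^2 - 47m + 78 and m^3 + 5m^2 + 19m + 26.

m^2 + 3m + 13

Apply the Euclidean algorithm:
  m^4 - 2m^3 + 4m^2 - 47m + 78 = (m - 7)(m^3 + 5m^2 + 19m + 26) + (20m^2 + 60m + 260)
  m^3 + 5m^2 + 19m + 26 = ((1/20)m + 1/10)(20m^2 + 60m + 260) + (0)
Last nonzero remainder: 20m^2 + 60m + 260. Dividing through by 20 gives the monic gcd m^2 + 3m + 13.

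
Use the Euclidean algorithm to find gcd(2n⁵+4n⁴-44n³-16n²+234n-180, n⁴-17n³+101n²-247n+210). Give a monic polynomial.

n²-5n+6

Repeated division with remainder:
  2n⁵+4n⁴-44n³-16n²+234n-180 = (2n+38)(n⁴-17n³+101n²-247n+210) + (400n³-3360n²+9200n-8160)
  n⁴-17n³+101n²-247n+210 = ((1/400)n-43/2000)(400n³-3360n²+9200n-8160) + ((144/25)n²-(144/5)n+864/25)
  400n³-3360n²+9200n-8160 = ((625/9)n-2125/9)((144/25)n²-(144/5)n+864/25) + (0)
Last nonzero remainder: (144/25)n²-(144/5)n+864/25. Dividing through by 144/25 gives the monic gcd n²-5n+6.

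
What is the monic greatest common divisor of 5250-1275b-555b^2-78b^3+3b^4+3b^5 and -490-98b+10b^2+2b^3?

Apply the Euclidean algorithm:
  3b^5+3b^4-78b^3-555b^2-1275b+5250 = ((3/2)b^2-6b+129/2)(2b^3+10b^2-98b-490) + (-1053b^2+2106b+36855)
  2b^3+10b^2-98b-490 = (-(2/1053)b-14/1053)(-1053b^2+2106b+36855) + (0)
Last nonzero remainder: -1053b^2+2106b+36855. Dividing through by -1053 gives the monic gcd b^2-2b-35.

-35-2b+b^2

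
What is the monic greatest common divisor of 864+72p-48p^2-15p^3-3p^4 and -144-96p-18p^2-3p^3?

Apply the Euclidean algorithm:
  -3p^4-15p^3-48p^2+72p+864 = (p-1)(-3p^3-18p^2-96p-144) + (30p^2+120p+720)
  -3p^3-18p^2-96p-144 = (-(1/10)p-1/5)(30p^2+120p+720) + (0)
Last nonzero remainder: 30p^2+120p+720. Dividing through by 30 gives the monic gcd p^2+4p+24.

24+4p+p^2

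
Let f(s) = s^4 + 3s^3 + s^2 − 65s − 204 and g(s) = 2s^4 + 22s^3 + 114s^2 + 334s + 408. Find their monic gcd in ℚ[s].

s^3 + 7s^2 + 29s + 51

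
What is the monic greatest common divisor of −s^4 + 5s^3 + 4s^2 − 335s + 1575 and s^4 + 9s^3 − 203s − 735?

s^2 + 2s − 35

Repeated division with remainder:
  −s^4 + 5s^3 + 4s^2 − 335s + 1575 = (−1)(s^4 + 9s^3 − 203s − 735) + (14s^3 + 4s^2 − 538s + 840)
  s^4 + 9s^3 − 203s − 735 = ((1/14)s + 61/98)(14s^3 + 4s^2 − 538s + 840) + ((1761/49)s^2 + (3522/49)s − 8805/7)
  14s^3 + 4s^2 − 538s + 840 = ((686/1761)s − 392/587)((1761/49)s^2 + (3522/49)s − 8805/7) + (0)
Last nonzero remainder: (1761/49)s^2 + (3522/49)s − 8805/7. Dividing through by 1761/49 gives the monic gcd s^2 + 2s − 35.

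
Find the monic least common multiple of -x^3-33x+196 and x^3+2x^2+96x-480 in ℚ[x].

Euclidean algorithm in ℚ[x]:
  -x^3-33x+196 = (-1)(x^3+2x^2+96x-480) + (2x^2+63x-284)
  x^3+2x^2+96x-480 = ((1/2)x-59/4)(2x^2+63x-284) + ((4669/4)x-4669)
  2x^2+63x-284 = ((8/4669)x+284/4669)((4669/4)x-4669) + (0)
Last nonzero remainder: (4669/4)x-4669. Dividing through by 4669/4 gives the monic gcd x-4.
Then lcm(f, g) = f·g / gcd(f, g); expanding and making the result monic gives the answer.

x^5+6x^4+153x^3+2x^2+2784x-23520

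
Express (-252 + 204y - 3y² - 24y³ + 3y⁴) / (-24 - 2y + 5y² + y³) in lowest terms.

Apply the Euclidean algorithm:
  3y⁴ - 24y³ - 3y² + 204y - 252 = (3y - 39)(y³ + 5y² - 2y - 24) + (198y² + 198y - 1188)
  y³ + 5y² - 2y - 24 = ((1/198)y + 2/99)(198y² + 198y - 1188) + (0)
Last nonzero remainder: 198y² + 198y - 1188. Dividing through by 198 gives the monic gcd y² + y - 6.
Cancel y² + y - 6 from numerator and denominator to get the reduced form.

(42 - 27y + 3y²)/(4 + y)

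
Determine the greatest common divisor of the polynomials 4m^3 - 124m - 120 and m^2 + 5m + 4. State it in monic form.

Apply the Euclidean algorithm:
  4m^3 - 124m - 120 = (4m - 20)(m^2 + 5m + 4) + (-40m - 40)
  m^2 + 5m + 4 = (-(1/40)m - 1/10)(-40m - 40) + (0)
Last nonzero remainder: -40m - 40. Dividing through by -40 gives the monic gcd m + 1.

m + 1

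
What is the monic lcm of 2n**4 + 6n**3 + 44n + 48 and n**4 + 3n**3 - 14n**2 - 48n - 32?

n**6 + n**5 - 14n**4 - 2n**3 - 20n**2 - 224n - 192

Repeated division with remainder:
  2n**4 + 6n**3 + 44n + 48 = (2)(n**4 + 3n**3 - 14n**2 - 48n - 32) + (28n**2 + 140n + 112)
  n**4 + 3n**3 - 14n**2 - 48n - 32 = ((1/28)n**2 - (1/14)n - 2/7)(28n**2 + 140n + 112) + (0)
Last nonzero remainder: 28n**2 + 140n + 112. Dividing through by 28 gives the monic gcd n**2 + 5n + 4.
Then lcm(f, g) = f·g / gcd(f, g); expanding and making the result monic gives the answer.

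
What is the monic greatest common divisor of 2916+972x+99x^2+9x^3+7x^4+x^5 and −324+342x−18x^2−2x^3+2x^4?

162−9x+x^3

Apply the Euclidean algorithm:
  x^5+7x^4+9x^3+99x^2+972x+2916 = ((1/2)x+4)(2x^4−2x^3−18x^2+342x−324) + (26x^3−234x+4212)
  2x^4−2x^3−18x^2+342x−324 = ((1/13)x−1/13)(26x^3−234x+4212) + (0)
Last nonzero remainder: 26x^3−234x+4212. Dividing through by 26 gives the monic gcd x^3−9x+162.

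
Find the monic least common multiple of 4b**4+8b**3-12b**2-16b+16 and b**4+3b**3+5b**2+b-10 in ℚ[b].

b**6+4b**5+6b**4-19b**2-12b+20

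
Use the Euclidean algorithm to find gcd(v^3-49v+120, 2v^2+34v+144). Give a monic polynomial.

v+8

By polynomial division,
  v^3-49v+120 = ((1/2)v-17/2)(2v^2+34v+144) + (168v+1344)
  2v^2+34v+144 = ((1/84)v+3/28)(168v+1344) + (0)
Last nonzero remainder: 168v+1344. Dividing through by 168 gives the monic gcd v+8.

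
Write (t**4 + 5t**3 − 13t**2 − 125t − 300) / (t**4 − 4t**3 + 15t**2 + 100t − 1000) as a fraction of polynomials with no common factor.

(t**2 + 5t + 12)/(t**2 − 4t + 40)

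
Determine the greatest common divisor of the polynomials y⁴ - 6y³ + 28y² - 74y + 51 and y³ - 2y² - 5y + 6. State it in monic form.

By polynomial division,
  y⁴ - 6y³ + 28y² - 74y + 51 = (y - 4)(y³ - 2y² - 5y + 6) + (25y² - 100y + 75)
  y³ - 2y² - 5y + 6 = ((1/25)y + 2/25)(25y² - 100y + 75) + (0)
Last nonzero remainder: 25y² - 100y + 75. Dividing through by 25 gives the monic gcd y² - 4y + 3.

y² - 4y + 3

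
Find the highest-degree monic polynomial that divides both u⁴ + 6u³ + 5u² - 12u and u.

u

By polynomial division,
  u⁴ + 6u³ + 5u² - 12u = (u³ + 6u² + 5u - 12)(u) + (0)
The last nonzero remainder u is already monic.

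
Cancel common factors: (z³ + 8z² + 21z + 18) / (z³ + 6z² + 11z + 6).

(z + 3)/(z + 1)

Euclidean algorithm in ℚ[z]:
  z³ + 8z² + 21z + 18 = (z³ + 6z² + 11z + 6) + (2z² + 10z + 12)
  z³ + 6z² + 11z + 6 = ((1/2)z + 1/2)(2z² + 10z + 12) + (0)
Last nonzero remainder: 2z² + 10z + 12. Dividing through by 2 gives the monic gcd z² + 5z + 6.
Cancel z² + 5z + 6 from numerator and denominator to get the reduced form.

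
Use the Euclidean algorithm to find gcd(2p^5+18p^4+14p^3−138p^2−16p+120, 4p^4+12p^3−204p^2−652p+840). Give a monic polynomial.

p^3+10p^2+19p−30

Apply the Euclidean algorithm:
  2p^5+18p^4+14p^3−138p^2−16p+120 = ((1/2)p+3)(4p^4+12p^3−204p^2−652p+840) + (80p^3+800p^2+1520p−2400)
  4p^4+12p^3−204p^2−652p+840 = ((1/20)p−7/20)(80p^3+800p^2+1520p−2400) + (0)
Last nonzero remainder: 80p^3+800p^2+1520p−2400. Dividing through by 80 gives the monic gcd p^3+10p^2+19p−30.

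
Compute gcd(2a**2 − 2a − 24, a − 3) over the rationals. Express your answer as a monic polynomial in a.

By polynomial division,
  2a**2 − 2a − 24 = (2a + 4)(a − 3) + (−12)
  a − 3 = (−(1/12)a + 1/4)(−12) + (0)
The last nonzero remainder is the constant −12, so the polynomials are coprime and gcd = 1.

1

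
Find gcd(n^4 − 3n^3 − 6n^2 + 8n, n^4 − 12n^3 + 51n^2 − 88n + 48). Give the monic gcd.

By polynomial division,
  n^4 − 3n^3 − 6n^2 + 8n = (n^4 − 12n^3 + 51n^2 − 88n + 48) + (9n^3 − 57n^2 + 96n − 48)
  n^4 − 12n^3 + 51n^2 − 88n + 48 = ((1/9)n − 17/27)(9n^3 − 57n^2 + 96n − 48) + ((40/9)n^2 − (200/9)n + 160/9)
  9n^3 − 57n^2 + 96n − 48 = ((81/40)n − 27/10)((40/9)n^2 − (200/9)n + 160/9) + (0)
Last nonzero remainder: (40/9)n^2 − (200/9)n + 160/9. Dividing through by 40/9 gives the monic gcd n^2 − 5n + 4.

n^2 − 5n + 4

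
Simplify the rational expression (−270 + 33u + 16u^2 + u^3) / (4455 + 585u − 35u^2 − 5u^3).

(30 − 7u − u^2)/(−495 − 10u + 5u^2)

By polynomial division,
  u^3 + 16u^2 + 33u − 270 = (−1/5)(−5u^3 − 35u^2 + 585u + 4455) + (9u^2 + 150u + 621)
  −5u^3 − 35u^2 + 585u + 4455 = (−(5/9)u + 145/27)(9u^2 + 150u + 621) + ((1120/9)u + 1120)
  9u^2 + 150u + 621 = ((81/1120)u + 621/1120)((1120/9)u + 1120) + (0)
Last nonzero remainder: (1120/9)u + 1120. Dividing through by 1120/9 gives the monic gcd u + 9.
Cancel u + 9 from numerator and denominator to get the reduced form.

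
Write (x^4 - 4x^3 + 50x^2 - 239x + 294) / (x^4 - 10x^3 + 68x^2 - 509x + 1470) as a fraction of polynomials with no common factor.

Apply the Euclidean algorithm:
  x^4 - 4x^3 + 50x^2 - 239x + 294 = (x^4 - 10x^3 + 68x^2 - 509x + 1470) + (6x^3 - 18x^2 + 270x - 1176)
  x^4 - 10x^3 + 68x^2 - 509x + 1470 = ((1/6)x - 7/6)(6x^3 - 18x^2 + 270x - 1176) + (2x^2 + 2x + 98)
  6x^3 - 18x^2 + 270x - 1176 = (3x - 12)(2x^2 + 2x + 98) + (0)
Last nonzero remainder: 2x^2 + 2x + 98. Dividing through by 2 gives the monic gcd x^2 + x + 49.
Cancel x^2 + x + 49 from numerator and denominator to get the reduced form.

(x^2 - 5x + 6)/(x^2 - 11x + 30)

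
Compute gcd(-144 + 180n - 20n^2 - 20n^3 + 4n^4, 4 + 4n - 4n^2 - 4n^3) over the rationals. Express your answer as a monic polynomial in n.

-1 + n

Euclidean algorithm in ℚ[n]:
  4n^4 - 20n^3 - 20n^2 + 180n - 144 = (-n + 6)(-4n^3 - 4n^2 + 4n + 4) + (8n^2 + 160n - 168)
  -4n^3 - 4n^2 + 4n + 4 = (-(1/2)n + 19/2)(8n^2 + 160n - 168) + (-1600n + 1600)
  8n^2 + 160n - 168 = (-(1/200)n - 21/200)(-1600n + 1600) + (0)
Last nonzero remainder: -1600n + 1600. Dividing through by -1600 gives the monic gcd n - 1.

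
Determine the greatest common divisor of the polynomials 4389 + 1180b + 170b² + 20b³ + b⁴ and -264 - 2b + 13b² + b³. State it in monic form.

11 + b

By polynomial division,
  b⁴ + 20b³ + 170b² + 1180b + 4389 = (b + 7)(b³ + 13b² - 2b - 264) + (81b² + 1458b + 6237)
  b³ + 13b² - 2b - 264 = ((1/81)b - 5/81)(81b² + 1458b + 6237) + (11b + 121)
  81b² + 1458b + 6237 = ((81/11)b + 567/11)(11b + 121) + (0)
Last nonzero remainder: 11b + 121. Dividing through by 11 gives the monic gcd b + 11.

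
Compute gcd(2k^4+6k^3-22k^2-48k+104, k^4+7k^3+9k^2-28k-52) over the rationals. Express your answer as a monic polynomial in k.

k^3+5k^2-k-26

Apply the Euclidean algorithm:
  2k^4+6k^3-22k^2-48k+104 = (2)(k^4+7k^3+9k^2-28k-52) + (-8k^3-40k^2+8k+208)
  k^4+7k^3+9k^2-28k-52 = (-(1/8)k-1/4)(-8k^3-40k^2+8k+208) + (0)
Last nonzero remainder: -8k^3-40k^2+8k+208. Dividing through by -8 gives the monic gcd k^3+5k^2-k-26.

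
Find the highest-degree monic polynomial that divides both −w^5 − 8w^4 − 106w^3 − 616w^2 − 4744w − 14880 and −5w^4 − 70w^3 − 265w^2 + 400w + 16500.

Euclidean algorithm in ℚ[w]:
  −w^5 − 8w^4 − 106w^3 − 616w^2 − 4744w − 14880 = ((1/5)w − 6/5)(−5w^4 − 70w^3 − 265w^2 + 400w + 16500) + (−137w^3 − 1014w^2 − 7564w + 4920)
  −5w^4 − 70w^3 − 265w^2 + 400w + 16500 = ((5/137)w + 4520/18769)(−137w^3 − 1014w^2 − 7564w + 4920) + ((4790835/18769)w^2 + (38326680/18769)w + 287450100/18769)
  −137w^3 − 1014w^2 − 7564w + 4920 = (−(2571353/4790835)w + 1539058/4790835)((4790835/18769)w^2 + (38326680/18769)w + 287450100/18769) + (0)
Last nonzero remainder: (4790835/18769)w^2 + (38326680/18769)w + 287450100/18769. Dividing through by 4790835/18769 gives the monic gcd w^2 + 8w + 60.

w^2 + 8w + 60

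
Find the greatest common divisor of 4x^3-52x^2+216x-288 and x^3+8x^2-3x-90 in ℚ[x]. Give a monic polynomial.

Apply the Euclidean algorithm:
  4x^3-52x^2+216x-288 = (4)(x^3+8x^2-3x-90) + (-84x^2+228x+72)
  x^3+8x^2-3x-90 = (-(1/84)x-25/196)(-84x^2+228x+72) + ((1320/49)x-3960/49)
  -84x^2+228x+72 = (-(343/110)x-49/55)((1320/49)x-3960/49) + (0)
Last nonzero remainder: (1320/49)x-3960/49. Dividing through by 1320/49 gives the monic gcd x-3.

x-3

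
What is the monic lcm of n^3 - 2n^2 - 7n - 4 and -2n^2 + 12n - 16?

n^4 - 4n^3 - 3n^2 + 10n + 8

Euclidean algorithm in ℚ[n]:
  n^3 - 2n^2 - 7n - 4 = (-(1/2)n - 2)(-2n^2 + 12n - 16) + (9n - 36)
  -2n^2 + 12n - 16 = (-(2/9)n + 4/9)(9n - 36) + (0)
Last nonzero remainder: 9n - 36. Dividing through by 9 gives the monic gcd n - 4.
Then lcm(f, g) = f·g / gcd(f, g); expanding and making the result monic gives the answer.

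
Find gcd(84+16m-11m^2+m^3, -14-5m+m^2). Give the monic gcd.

-14-5m+m^2

Euclidean algorithm in ℚ[m]:
  m^3-11m^2+16m+84 = (m-6)(m^2-5m-14) + (0)
The last nonzero remainder m^2-5m-14 is already monic.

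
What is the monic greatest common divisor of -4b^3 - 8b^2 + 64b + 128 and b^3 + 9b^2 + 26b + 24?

b^2 + 6b + 8

Repeated division with remainder:
  -4b^3 - 8b^2 + 64b + 128 = (-4)(b^3 + 9b^2 + 26b + 24) + (28b^2 + 168b + 224)
  b^3 + 9b^2 + 26b + 24 = ((1/28)b + 3/28)(28b^2 + 168b + 224) + (0)
Last nonzero remainder: 28b^2 + 168b + 224. Dividing through by 28 gives the monic gcd b^2 + 6b + 8.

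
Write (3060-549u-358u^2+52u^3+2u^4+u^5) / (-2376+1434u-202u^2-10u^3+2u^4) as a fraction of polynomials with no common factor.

(255+103u+9u^2+u^3)/(-198+4u+2u^2)

Euclidean algorithm in ℚ[u]:
  u^5+2u^4+52u^3-358u^2-549u+3060 = ((1/2)u+7/2)(2u^4-10u^3-202u^2+1434u-2376) + (188u^3-368u^2-4380u+11376)
  2u^4-10u^3-202u^2+1434u-2376 = ((1/94)u-143/4418)(188u^3-368u^2-4380u+11376) + (-(369600/2209)u^2+(2587200/2209)u-4435200/2209)
  188u^3-368u^2-4380u+11376 = (-(103823/92400)u-174511/30800)(-(369600/2209)u^2+(2587200/2209)u-4435200/2209) + (0)
Last nonzero remainder: -(369600/2209)u^2+(2587200/2209)u-4435200/2209. Dividing through by -369600/2209 gives the monic gcd u^2-7u+12.
Cancel u^2-7u+12 from numerator and denominator to get the reduced form.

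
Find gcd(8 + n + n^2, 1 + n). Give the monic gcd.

1

Euclidean algorithm in ℚ[n]:
  n^2 + n + 8 = (n)(n + 1) + (8)
  n + 1 = ((1/8)n + 1/8)(8) + (0)
The last nonzero remainder is the constant 8, so the polynomials are coprime and gcd = 1.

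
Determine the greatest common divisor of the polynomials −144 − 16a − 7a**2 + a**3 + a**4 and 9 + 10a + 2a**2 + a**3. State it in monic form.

9 + a + a**2

Apply the Euclidean algorithm:
  a**4 + a**3 − 7a**2 − 16a − 144 = (a − 1)(a**3 + 2a**2 + 10a + 9) + (−15a**2 − 15a − 135)
  a**3 + 2a**2 + 10a + 9 = (−(1/15)a − 1/15)(−15a**2 − 15a − 135) + (0)
Last nonzero remainder: −15a**2 − 15a − 135. Dividing through by −15 gives the monic gcd a**2 + a + 9.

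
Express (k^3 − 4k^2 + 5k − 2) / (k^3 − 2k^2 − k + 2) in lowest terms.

(k − 1)/(k + 1)

Repeated division with remainder:
  k^3 − 4k^2 + 5k − 2 = (k^3 − 2k^2 − k + 2) + (−2k^2 + 6k − 4)
  k^3 − 2k^2 − k + 2 = (−(1/2)k − 1/2)(−2k^2 + 6k − 4) + (0)
Last nonzero remainder: −2k^2 + 6k − 4. Dividing through by −2 gives the monic gcd k^2 − 3k + 2.
Cancel k^2 − 3k + 2 from numerator and denominator to get the reduced form.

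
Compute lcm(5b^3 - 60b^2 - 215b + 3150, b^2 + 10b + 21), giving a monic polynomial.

By polynomial division,
  5b^3 - 60b^2 - 215b + 3150 = (5b - 110)(b^2 + 10b + 21) + (780b + 5460)
  b^2 + 10b + 21 = ((1/780)b + 1/260)(780b + 5460) + (0)
Last nonzero remainder: 780b + 5460. Dividing through by 780 gives the monic gcd b + 7.
Then lcm(f, g) = f·g / gcd(f, g); expanding and making the result monic gives the answer.

b^4 - 9b^3 - 79b^2 + 501b + 1890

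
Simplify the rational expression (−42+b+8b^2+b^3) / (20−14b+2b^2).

Repeated division with remainder:
  b^3+8b^2+b−42 = ((1/2)b+15/2)(2b^2−14b+20) + (96b−192)
  2b^2−14b+20 = ((1/48)b−5/48)(96b−192) + (0)
Last nonzero remainder: 96b−192. Dividing through by 96 gives the monic gcd b−2.
Cancel b−2 from numerator and denominator to get the reduced form.

(21+10b+b^2)/(−10+2b)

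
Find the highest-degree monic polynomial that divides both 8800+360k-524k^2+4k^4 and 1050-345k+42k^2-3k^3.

-5+k

By polynomial division,
  4k^4-524k^2+360k+8800 = (-(4/3)k-56/3)(-3k^3+42k^2-345k+1050) + (-200k^2-4680k+28400)
  -3k^3+42k^2-345k+1050 = ((3/200)k-561/1000)(-200k^2-4680k+28400) + (-(84912/25)k+84912/5)
  -200k^2-4680k+28400 = ((625/10614)k+8875/5307)(-(84912/25)k+84912/5) + (0)
Last nonzero remainder: -(84912/25)k+84912/5. Dividing through by -84912/25 gives the monic gcd k-5.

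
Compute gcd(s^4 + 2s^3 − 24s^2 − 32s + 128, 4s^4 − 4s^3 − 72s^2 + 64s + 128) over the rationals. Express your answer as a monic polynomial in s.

Apply the Euclidean algorithm:
  s^4 + 2s^3 − 24s^2 − 32s + 128 = (1/4)(4s^4 − 4s^3 − 72s^2 + 64s + 128) + (3s^3 − 6s^2 − 48s + 96)
  4s^4 − 4s^3 − 72s^2 + 64s + 128 = ((4/3)s + 4/3)(3s^3 − 6s^2 − 48s + 96) + (0)
Last nonzero remainder: 3s^3 − 6s^2 − 48s + 96. Dividing through by 3 gives the monic gcd s^3 − 2s^2 − 16s + 32.

s^3 − 2s^2 − 16s + 32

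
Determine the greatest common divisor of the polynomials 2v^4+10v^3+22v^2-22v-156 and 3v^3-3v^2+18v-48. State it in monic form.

Repeated division with remainder:
  2v^4+10v^3+22v^2-22v-156 = ((2/3)v+4)(3v^3-3v^2+18v-48) + (22v^2-62v+36)
  3v^3-3v^2+18v-48 = ((3/22)v+30/121)(22v^2-62v+36) + ((3444/121)v-6888/121)
  22v^2-62v+36 = ((1331/1722)v-363/574)((3444/121)v-6888/121) + (0)
Last nonzero remainder: (3444/121)v-6888/121. Dividing through by 3444/121 gives the monic gcd v-2.

v-2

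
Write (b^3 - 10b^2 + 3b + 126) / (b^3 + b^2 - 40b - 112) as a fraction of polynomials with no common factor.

(b^2 - 3b - 18)/(b^2 + 8b + 16)

Apply the Euclidean algorithm:
  b^3 - 10b^2 + 3b + 126 = (b^3 + b^2 - 40b - 112) + (-11b^2 + 43b + 238)
  b^3 + b^2 - 40b - 112 = (-(1/11)b - 54/121)(-11b^2 + 43b + 238) + ((100/121)b - 700/121)
  -11b^2 + 43b + 238 = (-(1331/100)b - 2057/50)((100/121)b - 700/121) + (0)
Last nonzero remainder: (100/121)b - 700/121. Dividing through by 100/121 gives the monic gcd b - 7.
Cancel b - 7 from numerator and denominator to get the reduced form.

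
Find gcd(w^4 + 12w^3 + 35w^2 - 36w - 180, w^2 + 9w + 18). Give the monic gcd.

w^2 + 9w + 18

Euclidean algorithm in ℚ[w]:
  w^4 + 12w^3 + 35w^2 - 36w - 180 = (w^2 + 3w - 10)(w^2 + 9w + 18) + (0)
The last nonzero remainder w^2 + 9w + 18 is already monic.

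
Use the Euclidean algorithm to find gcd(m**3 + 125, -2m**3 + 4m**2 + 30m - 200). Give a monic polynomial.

m + 5

Repeated division with remainder:
  m**3 + 125 = (-1/2)(-2m**3 + 4m**2 + 30m - 200) + (2m**2 + 15m + 25)
  -2m**3 + 4m**2 + 30m - 200 = (-m + 19/2)(2m**2 + 15m + 25) + (-(175/2)m - 875/2)
  2m**2 + 15m + 25 = (-(4/175)m - 2/35)(-(175/2)m - 875/2) + (0)
Last nonzero remainder: -(175/2)m - 875/2. Dividing through by -175/2 gives the monic gcd m + 5.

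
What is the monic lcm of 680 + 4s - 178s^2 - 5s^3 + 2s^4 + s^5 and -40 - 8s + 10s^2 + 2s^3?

3400 + 700s - 886s^2 - 203s^3 + 5s^4 + 7s^5 + s^6

Repeated division with remainder:
  s^5 + 2s^4 - 5s^3 - 178s^2 + 4s + 680 = ((1/2)s^2 - (3/2)s + 7)(2s^3 + 10s^2 - 8s - 40) + (-240s^2 + 960)
  2s^3 + 10s^2 - 8s - 40 = (-(1/120)s - 1/24)(-240s^2 + 960) + (0)
Last nonzero remainder: -240s^2 + 960. Dividing through by -240 gives the monic gcd s^2 - 4.
Then lcm(f, g) = f·g / gcd(f, g); expanding and making the result monic gives the answer.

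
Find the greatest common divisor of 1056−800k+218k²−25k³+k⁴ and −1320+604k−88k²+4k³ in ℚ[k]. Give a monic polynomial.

66−17k+k²

Repeated division with remainder:
  k⁴−25k³+218k²−800k+1056 = ((1/4)k−3/4)(4k³−88k²+604k−1320) + (k²−17k+66)
  4k³−88k²+604k−1320 = (4k−20)(k²−17k+66) + (0)
The last nonzero remainder k²−17k+66 is already monic.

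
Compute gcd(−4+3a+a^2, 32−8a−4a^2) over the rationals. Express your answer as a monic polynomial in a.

4+a

Repeated division with remainder:
  a^2+3a−4 = (−1/4)(−4a^2−8a+32) + (a+4)
  −4a^2−8a+32 = (−4a+8)(a+4) + (0)
The last nonzero remainder a+4 is already monic.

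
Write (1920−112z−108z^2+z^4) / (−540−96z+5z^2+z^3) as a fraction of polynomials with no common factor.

Repeated division with remainder:
  z^4−108z^2−112z+1920 = (z−5)(z^3+5z^2−96z−540) + (13z^2−52z−780)
  z^3+5z^2−96z−540 = ((1/13)z+9/13)(13z^2−52z−780) + (0)
Last nonzero remainder: 13z^2−52z−780. Dividing through by 13 gives the monic gcd z^2−4z−60.
Cancel z^2−4z−60 from numerator and denominator to get the reduced form.

(−32+4z+z^2)/(9+z)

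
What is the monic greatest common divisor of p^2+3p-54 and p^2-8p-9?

1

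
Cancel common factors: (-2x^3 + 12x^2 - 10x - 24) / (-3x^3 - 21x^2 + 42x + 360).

(2x^2 - 4x - 6)/(3x^2 + 33x + 90)

Euclidean algorithm in ℚ[x]:
  -2x^3 + 12x^2 - 10x - 24 = (2/3)(-3x^3 - 21x^2 + 42x + 360) + (26x^2 - 38x - 264)
  -3x^3 - 21x^2 + 42x + 360 = (-(3/26)x - 165/169)(26x^2 - 38x - 264) + (-(4320/169)x + 17280/169)
  26x^2 - 38x - 264 = (-(2197/2160)x - 1859/720)(-(4320/169)x + 17280/169) + (0)
Last nonzero remainder: -(4320/169)x + 17280/169. Dividing through by -4320/169 gives the monic gcd x - 4.
Cancel x - 4 from numerator and denominator to get the reduced form.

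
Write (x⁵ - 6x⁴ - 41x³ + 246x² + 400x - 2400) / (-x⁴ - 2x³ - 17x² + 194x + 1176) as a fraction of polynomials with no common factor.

(-x³ + 4x² + 25x - 100)/(x² + 4x + 49)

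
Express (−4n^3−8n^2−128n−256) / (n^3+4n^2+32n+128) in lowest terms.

(−4n−8)/(n+4)

Repeated division with remainder:
  −4n^3−8n^2−128n−256 = (−4)(n^3+4n^2+32n+128) + (8n^2+256)
  n^3+4n^2+32n+128 = ((1/8)n+1/2)(8n^2+256) + (0)
Last nonzero remainder: 8n^2+256. Dividing through by 8 gives the monic gcd n^2+32.
Cancel n^2+32 from numerator and denominator to get the reduced form.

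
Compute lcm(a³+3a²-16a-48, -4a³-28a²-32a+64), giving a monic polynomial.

Euclidean algorithm in ℚ[a]:
  a³+3a²-16a-48 = (-1/4)(-4a³-28a²-32a+64) + (-4a²-24a-32)
  -4a³-28a²-32a+64 = (a+1)(-4a²-24a-32) + (24a+96)
  -4a²-24a-32 = (-(1/6)a-1/3)(24a+96) + (0)
Last nonzero remainder: 24a+96. Dividing through by 24 gives the monic gcd a+4.
Then lcm(f, g) = f·g / gcd(f, g); expanding and making the result monic gives the answer.

a⁵+6a⁴-11a³-108a²-80a+192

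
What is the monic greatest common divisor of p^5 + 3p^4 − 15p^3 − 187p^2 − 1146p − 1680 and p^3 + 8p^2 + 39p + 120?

p^3 + 8p^2 + 39p + 120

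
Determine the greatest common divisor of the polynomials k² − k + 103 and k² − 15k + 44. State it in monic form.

Apply the Euclidean algorithm:
  k² − k + 103 = (k² − 15k + 44) + (14k + 59)
  k² − 15k + 44 = ((1/14)k − 269/196)(14k + 59) + (24495/196)
  14k + 59 = ((2744/24495)k + 11564/24495)(24495/196) + (0)
The last nonzero remainder is the constant 24495/196, so the polynomials are coprime and gcd = 1.

1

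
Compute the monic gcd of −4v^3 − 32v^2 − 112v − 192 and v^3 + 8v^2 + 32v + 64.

Euclidean algorithm in ℚ[v]:
  −4v^3 − 32v^2 − 112v − 192 = (−4)(v^3 + 8v^2 + 32v + 64) + (16v + 64)
  v^3 + 8v^2 + 32v + 64 = ((1/16)v^2 + (1/4)v + 1)(16v + 64) + (0)
Last nonzero remainder: 16v + 64. Dividing through by 16 gives the monic gcd v + 4.

v + 4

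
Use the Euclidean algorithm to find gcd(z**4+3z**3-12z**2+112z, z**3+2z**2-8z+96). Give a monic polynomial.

z**2-4z+16

Euclidean algorithm in ℚ[z]:
  z**4+3z**3-12z**2+112z = (z+1)(z**3+2z**2-8z+96) + (-6z**2+24z-96)
  z**3+2z**2-8z+96 = (-(1/6)z-1)(-6z**2+24z-96) + (0)
Last nonzero remainder: -6z**2+24z-96. Dividing through by -6 gives the monic gcd z**2-4z+16.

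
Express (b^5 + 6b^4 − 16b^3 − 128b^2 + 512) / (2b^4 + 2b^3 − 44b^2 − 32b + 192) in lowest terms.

(b^2 + 8b + 16)/(2b + 6)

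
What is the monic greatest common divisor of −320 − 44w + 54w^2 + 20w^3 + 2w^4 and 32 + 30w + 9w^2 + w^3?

Repeated division with remainder:
  2w^4 + 20w^3 + 54w^2 − 44w − 320 = (2w + 2)(w^3 + 9w^2 + 30w + 32) + (−24w^2 − 168w − 384)
  w^3 + 9w^2 + 30w + 32 = (−(1/24)w − 1/12)(−24w^2 − 168w − 384) + (0)
Last nonzero remainder: −24w^2 − 168w − 384. Dividing through by −24 gives the monic gcd w^2 + 7w + 16.

16 + 7w + w^2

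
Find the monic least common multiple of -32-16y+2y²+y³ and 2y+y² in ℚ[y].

-32y-16y²+2y³+y⁴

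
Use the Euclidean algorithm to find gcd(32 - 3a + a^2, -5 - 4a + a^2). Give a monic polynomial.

Euclidean algorithm in ℚ[a]:
  a^2 - 3a + 32 = (a^2 - 4a - 5) + (a + 37)
  a^2 - 4a - 5 = (a - 41)(a + 37) + (1512)
  a + 37 = ((1/1512)a + 37/1512)(1512) + (0)
The last nonzero remainder is the constant 1512, so the polynomials are coprime and gcd = 1.

1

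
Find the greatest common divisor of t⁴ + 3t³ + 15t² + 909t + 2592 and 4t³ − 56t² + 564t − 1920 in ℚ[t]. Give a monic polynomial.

t² − 9t + 96

By polynomial division,
  t⁴ + 3t³ + 15t² + 909t + 2592 = ((1/4)t + 17/4)(4t³ − 56t² + 564t − 1920) + (112t² − 1008t + 10752)
  4t³ − 56t² + 564t − 1920 = ((1/28)t − 5/28)(112t² − 1008t + 10752) + (0)
Last nonzero remainder: 112t² − 1008t + 10752. Dividing through by 112 gives the monic gcd t² − 9t + 96.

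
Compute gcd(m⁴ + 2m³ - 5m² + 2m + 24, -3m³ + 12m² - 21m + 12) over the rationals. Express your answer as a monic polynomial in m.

Euclidean algorithm in ℚ[m]:
  m⁴ + 2m³ - 5m² + 2m + 24 = (-(1/3)m - 2)(-3m³ + 12m² - 21m + 12) + (12m² - 36m + 48)
  -3m³ + 12m² - 21m + 12 = (-(1/4)m + 1/4)(12m² - 36m + 48) + (0)
Last nonzero remainder: 12m² - 36m + 48. Dividing through by 12 gives the monic gcd m² - 3m + 4.

m² - 3m + 4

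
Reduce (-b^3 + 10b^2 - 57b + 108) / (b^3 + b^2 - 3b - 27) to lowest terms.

(-b^2 + 7b - 36)/(b^2 + 4b + 9)

Apply the Euclidean algorithm:
  -b^3 + 10b^2 - 57b + 108 = (-1)(b^3 + b^2 - 3b - 27) + (11b^2 - 60b + 81)
  b^3 + b^2 - 3b - 27 = ((1/11)b + 71/121)(11b^2 - 60b + 81) + ((3006/121)b - 9018/121)
  11b^2 - 60b + 81 = ((1331/3006)b - 363/334)((3006/121)b - 9018/121) + (0)
Last nonzero remainder: (3006/121)b - 9018/121. Dividing through by 3006/121 gives the monic gcd b - 3.
Cancel b - 3 from numerator and denominator to get the reduced form.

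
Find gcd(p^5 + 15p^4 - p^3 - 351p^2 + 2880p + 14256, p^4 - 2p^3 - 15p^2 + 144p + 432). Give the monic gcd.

p^3 - 5p^2 + 144

Repeated division with remainder:
  p^5 + 15p^4 - p^3 - 351p^2 + 2880p + 14256 = (p + 17)(p^4 - 2p^3 - 15p^2 + 144p + 432) + (48p^3 - 240p^2 + 6912)
  p^4 - 2p^3 - 15p^2 + 144p + 432 = ((1/48)p + 1/16)(48p^3 - 240p^2 + 6912) + (0)
Last nonzero remainder: 48p^3 - 240p^2 + 6912. Dividing through by 48 gives the monic gcd p^3 - 5p^2 + 144.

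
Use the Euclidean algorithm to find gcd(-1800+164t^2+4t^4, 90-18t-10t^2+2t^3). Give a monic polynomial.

By polynomial division,
  4t^4+164t^2-1800 = (2t+10)(2t^3-10t^2-18t+90) + (300t^2-2700)
  2t^3-10t^2-18t+90 = ((1/150)t-1/30)(300t^2-2700) + (0)
Last nonzero remainder: 300t^2-2700. Dividing through by 300 gives the monic gcd t^2-9.

-9+t^2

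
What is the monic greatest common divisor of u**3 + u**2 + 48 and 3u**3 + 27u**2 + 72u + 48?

By polynomial division,
  u**3 + u**2 + 48 = (1/3)(3u**3 + 27u**2 + 72u + 48) + (-8u**2 - 24u + 32)
  3u**3 + 27u**2 + 72u + 48 = (-(3/8)u - 9/4)(-8u**2 - 24u + 32) + (30u + 120)
  -8u**2 - 24u + 32 = (-(4/15)u + 4/15)(30u + 120) + (0)
Last nonzero remainder: 30u + 120. Dividing through by 30 gives the monic gcd u + 4.

u + 4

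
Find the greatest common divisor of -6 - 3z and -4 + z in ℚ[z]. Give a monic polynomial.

1

Repeated division with remainder:
  -3z - 6 = (-3)(z - 4) + (-18)
  z - 4 = (-(1/18)z + 2/9)(-18) + (0)
The last nonzero remainder is the constant -18, so the polynomials are coprime and gcd = 1.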